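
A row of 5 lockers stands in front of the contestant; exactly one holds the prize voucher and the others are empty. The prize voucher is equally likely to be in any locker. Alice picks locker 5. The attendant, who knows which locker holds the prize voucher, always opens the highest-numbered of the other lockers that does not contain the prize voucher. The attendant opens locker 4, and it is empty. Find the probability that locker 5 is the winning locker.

Condition on the true location of the prize voucher.
If it is in any of lockers 1, 2, 3, and 5 (prior 1/5 each): locker 4 is the highest-numbered option available, probability 1; weight (1/5)·1 = 1/5 each.
If it is in locker 4 (prior 1/5): the attendant opened locker 4, so this case is ruled out; weight (1/5)·0 = 0.
The weights sum to 4/5.
So P(the prize voucher in locker 5 | the attendant opened locker 4) = (1/5) / (4/5) = 1/4.

1/4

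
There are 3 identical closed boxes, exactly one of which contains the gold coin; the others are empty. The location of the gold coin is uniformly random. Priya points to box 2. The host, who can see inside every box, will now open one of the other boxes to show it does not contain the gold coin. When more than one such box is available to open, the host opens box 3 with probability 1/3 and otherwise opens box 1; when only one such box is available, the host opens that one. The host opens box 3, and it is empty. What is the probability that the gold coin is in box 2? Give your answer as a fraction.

1/4

Apply Bayes' rule, conditioning on where the gold coin actually is.
If it is in box 1 (prior 1/3): only box 3 is available, probability 1; weight (1/3)·1 = 1/3.
If it is in box 2 (prior 1/3): box 3 is available, opened with probability 1/3; weight (1/3)·(1/3) = 1/9.
If it is in box 3 (prior 1/3): the host opened box 3, so this case is ruled out; weight (1/3)·0 = 0.
The weights sum to 4/9.
So P(the gold coin in box 2 | the host opened box 3) = (1/9) / (4/9) = 1/4.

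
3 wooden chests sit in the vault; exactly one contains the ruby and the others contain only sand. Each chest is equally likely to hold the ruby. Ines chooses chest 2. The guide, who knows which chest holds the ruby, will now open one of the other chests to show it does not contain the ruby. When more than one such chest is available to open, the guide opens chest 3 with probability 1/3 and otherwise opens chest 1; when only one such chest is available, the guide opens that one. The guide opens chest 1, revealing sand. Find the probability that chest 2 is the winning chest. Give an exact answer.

Apply Bayes' rule, conditioning on where the ruby actually is.
If it is in chest 1 (prior 1/3): the guide opened chest 1, so this case is ruled out; weight (1/3)·0 = 0.
If it is in chest 2 (prior 1/3): chest 3 is available but not opened, probability 2/3; weight (1/3)·(2/3) = 2/9.
If it is in chest 3 (prior 1/3): only chest 1 is available, probability 1; weight (1/3)·1 = 1/3.
The weights sum to 5/9.
So P(the ruby in chest 2 | the guide opened chest 1) = (2/9) / (5/9) = 2/5.

2/5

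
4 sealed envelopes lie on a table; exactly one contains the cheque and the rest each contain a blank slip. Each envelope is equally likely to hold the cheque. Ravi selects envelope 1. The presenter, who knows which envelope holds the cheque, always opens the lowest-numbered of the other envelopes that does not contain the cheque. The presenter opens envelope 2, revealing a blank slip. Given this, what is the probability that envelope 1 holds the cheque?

Consider each possible location of the cheque in turn.
If it is in any of envelopes 1, 3, and 4 (prior 1/4 each): envelope 2 is the lowest-numbered option available, probability 1; weight (1/4)·1 = 1/4 each.
If it is in envelope 2 (prior 1/4): the presenter opened envelope 2, so this case is ruled out; weight (1/4)·0 = 0.
The weights sum to 3/4.
So P(the cheque in envelope 1 | the presenter opened envelope 2) = (1/4) / (3/4) = 1/3.

1/3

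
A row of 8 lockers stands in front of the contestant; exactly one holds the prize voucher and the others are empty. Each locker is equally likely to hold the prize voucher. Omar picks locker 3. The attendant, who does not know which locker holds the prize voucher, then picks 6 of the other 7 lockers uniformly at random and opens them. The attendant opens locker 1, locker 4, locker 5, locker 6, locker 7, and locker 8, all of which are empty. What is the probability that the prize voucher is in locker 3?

Because the attendant chose which lockers to open without knowing where the prize voucher is, the choice is independent of the prize location. Learning that none of the 6 opened lockers holds the prize voucher simply rules out those 6 locations and leaves the remaining 2 lockers still equally likely by symmetry.
So P(the prize voucher in locker 3) = 1/2.

1/2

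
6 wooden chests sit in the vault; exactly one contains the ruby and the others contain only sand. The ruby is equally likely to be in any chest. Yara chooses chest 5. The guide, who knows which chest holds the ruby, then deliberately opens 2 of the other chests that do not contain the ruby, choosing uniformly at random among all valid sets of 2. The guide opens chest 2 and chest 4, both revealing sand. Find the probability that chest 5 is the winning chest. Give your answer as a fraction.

1/6

Condition on the true location of the ruby.
If it is in any of chests 1, 3, and 6 (prior 1/6 each): the guide has 6 equally likely choices, so probability 1/6; weight (1/6)·(1/6) = 1/36 each.
If it is in either of chests 2 and 4 (prior 1/6 each): that chest was opened and seen not to hold the prize — ruled out; weight (1/6)·0 = 0 each.
If it is in chest 5 (prior 1/6): the guide has 10 equally likely choices, so probability 1/10; weight (1/6)·(1/10) = 1/60.
The weights sum to 1/10.
So P(the ruby in chest 5 | the guide opened chest 2 and chest 4) = (1/60) / (1/10) = 1/6.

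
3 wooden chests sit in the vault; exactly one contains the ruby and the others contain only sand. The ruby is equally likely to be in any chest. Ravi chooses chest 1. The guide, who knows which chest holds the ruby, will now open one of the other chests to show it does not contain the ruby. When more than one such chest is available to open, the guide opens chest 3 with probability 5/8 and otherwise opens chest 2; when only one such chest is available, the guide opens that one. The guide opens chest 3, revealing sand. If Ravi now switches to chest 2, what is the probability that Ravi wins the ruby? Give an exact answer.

8/13

Condition on the true location of the ruby.
If it is in chest 1 (prior 1/3): chest 3 is available, opened with probability 5/8; weight (1/3)·(5/8) = 5/24.
If it is in chest 2 (prior 1/3): only chest 3 is available, probability 1; weight (1/3)·1 = 1/3.
If it is in chest 3 (prior 1/3): the guide opened chest 3, so this case is ruled out; weight (1/3)·0 = 0.
The weights sum to 13/24.
So P(the ruby in chest 2 | the guide opened chest 3) = (1/3) / (13/24) = 8/13.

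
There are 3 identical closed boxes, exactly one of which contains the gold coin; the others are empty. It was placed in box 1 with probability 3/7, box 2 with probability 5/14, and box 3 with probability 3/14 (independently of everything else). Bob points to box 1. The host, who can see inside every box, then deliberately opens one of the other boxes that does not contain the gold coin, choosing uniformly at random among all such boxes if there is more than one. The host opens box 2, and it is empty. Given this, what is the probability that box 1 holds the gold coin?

Consider each possible location of the gold coin in turn.
If it is in box 1 (prior 3/7): the host has 2 equally likely choices, so probability 1/2; weight (3/7)·(1/2) = 3/14.
If it is in box 2 (prior 5/14): the host opened box 2, so this case is ruled out; weight (5/14)·0 = 0.
If it is in box 3 (prior 3/14): the host has no choice, probability 1; weight (3/14)·1 = 3/14.
The weights sum to 3/7.
So P(the gold coin in box 1 | the host opened box 2) = (3/14) / (3/7) = 1/2.

1/2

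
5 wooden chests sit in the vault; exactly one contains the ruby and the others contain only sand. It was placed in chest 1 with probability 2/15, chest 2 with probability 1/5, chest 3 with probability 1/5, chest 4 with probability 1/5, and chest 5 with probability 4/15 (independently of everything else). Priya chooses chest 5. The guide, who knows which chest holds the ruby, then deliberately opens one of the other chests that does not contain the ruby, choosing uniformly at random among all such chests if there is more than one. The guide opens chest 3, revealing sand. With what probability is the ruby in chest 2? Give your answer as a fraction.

Apply Bayes' rule, conditioning on where the ruby actually is.
If it is in chest 1 (prior 2/15): the guide has 3 equally likely choices, so probability 1/3; weight (2/15)·(1/3) = 2/45.
If it is in either of chests 2 and 4 (prior 1/5 each): the guide has 3 equally likely choices, so probability 1/3; weight (1/5)·(1/3) = 1/15 each.
If it is in chest 3 (prior 1/5): the guide opened chest 3, so this case is ruled out; weight (1/5)·0 = 0.
If it is in chest 5 (prior 4/15): the guide has 4 equally likely choices, so probability 1/4; weight (4/15)·(1/4) = 1/15.
The weights sum to 11/45.
So P(the ruby in chest 2 | the guide opened chest 3) = (1/15) / (11/45) = 3/11.

3/11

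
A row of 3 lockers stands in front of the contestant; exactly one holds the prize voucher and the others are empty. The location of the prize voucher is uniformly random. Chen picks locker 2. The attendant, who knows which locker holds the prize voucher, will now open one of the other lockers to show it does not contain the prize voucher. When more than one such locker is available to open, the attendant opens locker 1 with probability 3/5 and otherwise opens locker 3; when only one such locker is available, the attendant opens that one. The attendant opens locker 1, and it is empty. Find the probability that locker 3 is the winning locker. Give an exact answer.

5/8

Apply Bayes' rule, conditioning on where the prize voucher actually is.
If it is in locker 1 (prior 1/3): the attendant opened locker 1, so this case is ruled out; weight (1/3)·0 = 0.
If it is in locker 2 (prior 1/3): locker 1 is available, opened with probability 3/5; weight (1/3)·(3/5) = 1/5.
If it is in locker 3 (prior 1/3): only locker 1 is available, probability 1; weight (1/3)·1 = 1/3.
The weights sum to 8/15.
So P(the prize voucher in locker 3 | the attendant opened locker 1) = (1/3) / (8/15) = 5/8.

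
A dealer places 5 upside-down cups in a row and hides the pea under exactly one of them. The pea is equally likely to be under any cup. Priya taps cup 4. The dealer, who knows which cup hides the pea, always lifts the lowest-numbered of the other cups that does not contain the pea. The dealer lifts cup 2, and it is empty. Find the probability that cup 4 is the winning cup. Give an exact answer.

Condition on the true location of the pea.
If it is under cup 1 (prior 1/5): cup 2 is the lowest-numbered option available, probability 1; weight (1/5)·1 = 1/5.
If it is under cup 2 (prior 1/5): the dealer opened cup 2, so this case is ruled out; weight (1/5)·0 = 0.
If it is under any of cups 3, 4, and 5 (prior 1/5 each): the dealer would have opened cup 1 instead, probability 0; weight (1/5)·0 = 0 each.
The weights sum to 1/5.
So P(the pea under cup 4 | the dealer opened cup 2) = 0 / (1/5) = 0.

0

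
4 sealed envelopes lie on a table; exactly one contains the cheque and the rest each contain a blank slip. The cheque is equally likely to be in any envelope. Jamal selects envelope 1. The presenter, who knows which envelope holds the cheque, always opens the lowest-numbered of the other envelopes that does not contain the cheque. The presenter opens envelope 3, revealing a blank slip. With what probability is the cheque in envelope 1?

Apply Bayes' rule, conditioning on where the cheque actually is.
If it is in either of envelopes 1 and 4 (prior 1/4 each): the presenter would have opened envelope 2 instead, probability 0; weight (1/4)·0 = 0 each.
If it is in envelope 2 (prior 1/4): envelope 3 is the lowest-numbered option available, probability 1; weight (1/4)·1 = 1/4.
If it is in envelope 3 (prior 1/4): the presenter opened envelope 3, so this case is ruled out; weight (1/4)·0 = 0.
The weights sum to 1/4.
So P(the cheque in envelope 1 | the presenter opened envelope 3) = 0 / (1/4) = 0.

0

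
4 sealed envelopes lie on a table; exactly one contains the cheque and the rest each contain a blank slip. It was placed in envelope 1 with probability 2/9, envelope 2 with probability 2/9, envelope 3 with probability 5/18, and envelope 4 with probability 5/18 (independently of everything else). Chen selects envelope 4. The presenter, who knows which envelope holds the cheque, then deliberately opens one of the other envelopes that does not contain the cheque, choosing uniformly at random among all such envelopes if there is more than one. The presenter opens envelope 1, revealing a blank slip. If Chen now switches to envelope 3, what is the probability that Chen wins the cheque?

15/37

Consider each possible location of the cheque in turn.
If it is in envelope 1 (prior 2/9): the presenter opened envelope 1, so this case is ruled out; weight (2/9)·0 = 0.
If it is in envelope 2 (prior 2/9): the presenter has 2 equally likely choices, so probability 1/2; weight (2/9)·(1/2) = 1/9.
If it is in envelope 3 (prior 5/18): the presenter has 2 equally likely choices, so probability 1/2; weight (5/18)·(1/2) = 5/36.
If it is in envelope 4 (prior 5/18): the presenter has 3 equally likely choices, so probability 1/3; weight (5/18)·(1/3) = 5/54.
The weights sum to 37/108.
So P(the cheque in envelope 3 | the presenter opened envelope 1) = (5/36) / (37/108) = 15/37.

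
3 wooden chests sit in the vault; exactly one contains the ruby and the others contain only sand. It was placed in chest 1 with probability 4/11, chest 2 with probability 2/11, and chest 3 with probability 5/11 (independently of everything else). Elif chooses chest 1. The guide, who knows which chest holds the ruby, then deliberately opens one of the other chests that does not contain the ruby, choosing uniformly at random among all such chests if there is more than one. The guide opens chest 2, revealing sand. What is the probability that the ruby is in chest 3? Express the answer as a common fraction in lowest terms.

Condition on the true location of the ruby.
If it is in chest 1 (prior 4/11): the guide has 2 equally likely choices, so probability 1/2; weight (4/11)·(1/2) = 2/11.
If it is in chest 2 (prior 2/11): the guide opened chest 2, so this case is ruled out; weight (2/11)·0 = 0.
If it is in chest 3 (prior 5/11): the guide has no choice, probability 1; weight (5/11)·1 = 5/11.
The weights sum to 7/11.
So P(the ruby in chest 3 | the guide opened chest 2) = (5/11) / (7/11) = 5/7.

5/7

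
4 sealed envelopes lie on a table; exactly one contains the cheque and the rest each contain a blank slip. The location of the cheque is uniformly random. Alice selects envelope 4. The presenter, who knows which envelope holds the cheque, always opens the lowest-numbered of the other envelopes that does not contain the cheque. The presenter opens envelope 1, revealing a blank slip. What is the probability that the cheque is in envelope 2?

1/3

Apply Bayes' rule, conditioning on where the cheque actually is.
If it is in envelope 1 (prior 1/4): the presenter opened envelope 1, so this case is ruled out; weight (1/4)·0 = 0.
If it is in any of envelopes 2, 3, and 4 (prior 1/4 each): envelope 1 is the lowest-numbered option available, probability 1; weight (1/4)·1 = 1/4 each.
The weights sum to 3/4.
So P(the cheque in envelope 2 | the presenter opened envelope 1) = (1/4) / (3/4) = 1/3.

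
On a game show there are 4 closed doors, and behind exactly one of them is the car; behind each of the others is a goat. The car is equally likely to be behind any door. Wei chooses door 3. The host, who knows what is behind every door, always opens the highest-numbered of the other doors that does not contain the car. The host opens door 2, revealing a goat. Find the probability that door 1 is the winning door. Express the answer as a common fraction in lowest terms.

0

Apply Bayes' rule, conditioning on where the car actually is.
If it is behind either of doors 1 and 3 (prior 1/4 each): the host would have opened door 4 instead, probability 0; weight (1/4)·0 = 0 each.
If it is behind door 2 (prior 1/4): the host opened door 2, so this case is ruled out; weight (1/4)·0 = 0.
If it is behind door 4 (prior 1/4): door 2 is the highest-numbered option available, probability 1; weight (1/4)·1 = 1/4.
The weights sum to 1/4.
So P(the car behind door 1 | the host opened door 2) = 0 / (1/4) = 0.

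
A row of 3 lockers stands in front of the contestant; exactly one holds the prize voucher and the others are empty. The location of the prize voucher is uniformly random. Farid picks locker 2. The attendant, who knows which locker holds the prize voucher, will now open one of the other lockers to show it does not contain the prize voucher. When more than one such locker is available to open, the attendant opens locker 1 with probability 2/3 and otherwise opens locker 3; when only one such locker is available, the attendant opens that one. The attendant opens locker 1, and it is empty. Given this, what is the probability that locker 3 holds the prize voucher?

Condition on the true location of the prize voucher.
If it is in locker 1 (prior 1/3): the attendant opened locker 1, so this case is ruled out; weight (1/3)·0 = 0.
If it is in locker 2 (prior 1/3): locker 1 is available, opened with probability 2/3; weight (1/3)·(2/3) = 2/9.
If it is in locker 3 (prior 1/3): only locker 1 is available, probability 1; weight (1/3)·1 = 1/3.
The weights sum to 5/9.
So P(the prize voucher in locker 3 | the attendant opened locker 1) = (1/3) / (5/9) = 3/5.

3/5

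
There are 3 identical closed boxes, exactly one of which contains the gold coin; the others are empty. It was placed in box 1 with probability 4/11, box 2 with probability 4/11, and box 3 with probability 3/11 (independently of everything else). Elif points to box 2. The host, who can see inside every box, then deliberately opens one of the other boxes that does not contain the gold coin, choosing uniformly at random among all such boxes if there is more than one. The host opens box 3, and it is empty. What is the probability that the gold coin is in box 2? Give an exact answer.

1/3

Consider each possible location of the gold coin in turn.
If it is in box 1 (prior 4/11): the host has no choice, probability 1; weight (4/11)·1 = 4/11.
If it is in box 2 (prior 4/11): the host has 2 equally likely choices, so probability 1/2; weight (4/11)·(1/2) = 2/11.
If it is in box 3 (prior 3/11): the host opened box 3, so this case is ruled out; weight (3/11)·0 = 0.
The weights sum to 6/11.
So P(the gold coin in box 2 | the host opened box 3) = (2/11) / (6/11) = 1/3.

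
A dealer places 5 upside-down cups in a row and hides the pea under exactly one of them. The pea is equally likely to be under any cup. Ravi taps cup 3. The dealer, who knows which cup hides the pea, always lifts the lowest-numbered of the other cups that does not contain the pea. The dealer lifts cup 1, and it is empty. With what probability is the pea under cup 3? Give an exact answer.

1/4

Consider each possible location of the pea in turn.
If it is under cup 1 (prior 1/5): the dealer opened cup 1, so this case is ruled out; weight (1/5)·0 = 0.
If it is under any of cups 2, 3, 4, and 5 (prior 1/5 each): cup 1 is the lowest-numbered option available, probability 1; weight (1/5)·1 = 1/5 each.
The weights sum to 4/5.
So P(the pea under cup 3 | the dealer opened cup 1) = (1/5) / (4/5) = 1/4.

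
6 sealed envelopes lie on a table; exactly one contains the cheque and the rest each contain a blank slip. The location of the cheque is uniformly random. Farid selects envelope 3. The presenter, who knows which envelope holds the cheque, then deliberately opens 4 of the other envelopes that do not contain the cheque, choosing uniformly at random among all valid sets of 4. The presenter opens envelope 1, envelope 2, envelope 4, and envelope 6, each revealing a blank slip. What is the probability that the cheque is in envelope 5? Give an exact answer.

Consider each possible location of the cheque in turn.
If it is in any of envelopes 1, 2, 4, and 6 (prior 1/6 each): that envelope was opened and seen not to hold the prize — ruled out; weight (1/6)·0 = 0 each.
If it is in envelope 3 (prior 1/6): the presenter has 5 equally likely choices, so probability 1/5; weight (1/6)·(1/5) = 1/30.
If it is in envelope 5 (prior 1/6): the presenter has no choice, probability 1; weight (1/6)·1 = 1/6.
The weights sum to 1/5.
So P(the cheque in envelope 5 | the presenter opened envelope 1, envelope 2, envelope 4, and envelope 6) = (1/6) / (1/5) = 5/6.

5/6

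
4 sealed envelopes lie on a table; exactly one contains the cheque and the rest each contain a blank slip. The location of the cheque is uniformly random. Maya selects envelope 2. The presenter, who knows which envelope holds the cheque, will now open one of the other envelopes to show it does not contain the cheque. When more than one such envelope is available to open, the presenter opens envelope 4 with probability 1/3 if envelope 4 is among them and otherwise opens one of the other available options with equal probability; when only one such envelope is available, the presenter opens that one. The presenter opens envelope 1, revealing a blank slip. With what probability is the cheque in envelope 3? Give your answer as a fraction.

Condition on the true location of the cheque.
If it is in envelope 1 (prior 1/4): the presenter opened envelope 1, so this case is ruled out; weight (1/4)·0 = 0.
If it is in envelope 2 (prior 1/4): envelope 4 is available but not opened; envelope 1 gets probability (1 − 1/3)/2 = 1/3; weight (1/4)·(1/3) = 1/12.
If it is in envelope 3 (prior 1/4): envelope 4 is available but not opened, probability 2/3; weight (1/4)·(2/3) = 1/6.
If it is in envelope 4 (prior 1/4): envelope 4 holds the prize so is unavailable; the presenter chooses uniformly among the 2 others, probability 1/2; weight (1/4)·(1/2) = 1/8.
The weights sum to 3/8.
So P(the cheque in envelope 3 | the presenter opened envelope 1) = (1/6) / (3/8) = 4/9.

4/9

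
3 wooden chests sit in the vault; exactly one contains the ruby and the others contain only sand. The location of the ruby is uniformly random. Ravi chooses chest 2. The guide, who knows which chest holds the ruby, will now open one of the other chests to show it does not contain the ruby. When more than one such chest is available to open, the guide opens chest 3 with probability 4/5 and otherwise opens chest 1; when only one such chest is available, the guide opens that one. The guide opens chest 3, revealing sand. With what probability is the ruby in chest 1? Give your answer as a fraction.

5/9

Condition on the true location of the ruby.
If it is in chest 1 (prior 1/3): only chest 3 is available, probability 1; weight (1/3)·1 = 1/3.
If it is in chest 2 (prior 1/3): chest 3 is available, opened with probability 4/5; weight (1/3)·(4/5) = 4/15.
If it is in chest 3 (prior 1/3): the guide opened chest 3, so this case is ruled out; weight (1/3)·0 = 0.
The weights sum to 3/5.
So P(the ruby in chest 1 | the guide opened chest 3) = (1/3) / (3/5) = 5/9.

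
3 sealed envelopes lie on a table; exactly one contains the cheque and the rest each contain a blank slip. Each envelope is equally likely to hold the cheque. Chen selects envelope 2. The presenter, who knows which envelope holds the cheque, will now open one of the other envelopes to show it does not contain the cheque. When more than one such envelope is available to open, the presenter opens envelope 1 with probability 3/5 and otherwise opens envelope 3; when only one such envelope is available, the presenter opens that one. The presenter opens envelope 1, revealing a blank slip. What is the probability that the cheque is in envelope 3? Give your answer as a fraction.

5/8

Condition on the true location of the cheque.
If it is in envelope 1 (prior 1/3): the presenter opened envelope 1, so this case is ruled out; weight (1/3)·0 = 0.
If it is in envelope 2 (prior 1/3): envelope 1 is available, opened with probability 3/5; weight (1/3)·(3/5) = 1/5.
If it is in envelope 3 (prior 1/3): only envelope 1 is available, probability 1; weight (1/3)·1 = 1/3.
The weights sum to 8/15.
So P(the cheque in envelope 3 | the presenter opened envelope 1) = (1/3) / (8/15) = 5/8.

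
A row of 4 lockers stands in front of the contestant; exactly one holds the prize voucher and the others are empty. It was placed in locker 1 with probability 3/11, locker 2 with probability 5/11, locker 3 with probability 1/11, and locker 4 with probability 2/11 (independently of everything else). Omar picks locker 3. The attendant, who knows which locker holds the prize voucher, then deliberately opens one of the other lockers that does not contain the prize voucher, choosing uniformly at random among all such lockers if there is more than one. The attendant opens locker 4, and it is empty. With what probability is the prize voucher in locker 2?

Consider each possible location of the prize voucher in turn.
If it is in locker 1 (prior 3/11): the attendant has 2 equally likely choices, so probability 1/2; weight (3/11)·(1/2) = 3/22.
If it is in locker 2 (prior 5/11): the attendant has 2 equally likely choices, so probability 1/2; weight (5/11)·(1/2) = 5/22.
If it is in locker 3 (prior 1/11): the attendant has 3 equally likely choices, so probability 1/3; weight (1/11)·(1/3) = 1/33.
If it is in locker 4 (prior 2/11): the attendant opened locker 4, so this case is ruled out; weight (2/11)·0 = 0.
The weights sum to 13/33.
So P(the prize voucher in locker 2 | the attendant opened locker 4) = (5/22) / (13/33) = 15/26.

15/26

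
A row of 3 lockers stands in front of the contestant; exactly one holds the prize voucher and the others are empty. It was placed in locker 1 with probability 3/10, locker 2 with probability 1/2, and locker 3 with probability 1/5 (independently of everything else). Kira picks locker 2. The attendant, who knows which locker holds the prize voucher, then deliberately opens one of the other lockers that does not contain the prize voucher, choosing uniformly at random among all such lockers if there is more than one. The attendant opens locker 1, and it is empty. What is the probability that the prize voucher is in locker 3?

Apply Bayes' rule, conditioning on where the prize voucher actually is.
If it is in locker 1 (prior 3/10): the attendant opened locker 1, so this case is ruled out; weight (3/10)·0 = 0.
If it is in locker 2 (prior 1/2): the attendant has 2 equally likely choices, so probability 1/2; weight (1/2)·(1/2) = 1/4.
If it is in locker 3 (prior 1/5): the attendant has no choice, probability 1; weight (1/5)·1 = 1/5.
The weights sum to 9/20.
So P(the prize voucher in locker 3 | the attendant opened locker 1) = (1/5) / (9/20) = 4/9.

4/9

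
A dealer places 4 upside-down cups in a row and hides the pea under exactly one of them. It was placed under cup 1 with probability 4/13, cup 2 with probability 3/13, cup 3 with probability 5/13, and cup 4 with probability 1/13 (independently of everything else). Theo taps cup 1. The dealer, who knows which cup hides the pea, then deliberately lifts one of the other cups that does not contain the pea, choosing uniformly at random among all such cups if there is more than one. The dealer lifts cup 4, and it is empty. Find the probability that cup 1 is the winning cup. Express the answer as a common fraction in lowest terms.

1/4

Condition on the true location of the pea.
If it is under cup 1 (prior 4/13): the dealer has 3 equally likely choices, so probability 1/3; weight (4/13)·(1/3) = 4/39.
If it is under cup 2 (prior 3/13): the dealer has 2 equally likely choices, so probability 1/2; weight (3/13)·(1/2) = 3/26.
If it is under cup 3 (prior 5/13): the dealer has 2 equally likely choices, so probability 1/2; weight (5/13)·(1/2) = 5/26.
If it is under cup 4 (prior 1/13): the dealer opened cup 4, so this case is ruled out; weight (1/13)·0 = 0.
The weights sum to 16/39.
So P(the pea under cup 1 | the dealer opened cup 4) = (4/39) / (16/39) = 1/4.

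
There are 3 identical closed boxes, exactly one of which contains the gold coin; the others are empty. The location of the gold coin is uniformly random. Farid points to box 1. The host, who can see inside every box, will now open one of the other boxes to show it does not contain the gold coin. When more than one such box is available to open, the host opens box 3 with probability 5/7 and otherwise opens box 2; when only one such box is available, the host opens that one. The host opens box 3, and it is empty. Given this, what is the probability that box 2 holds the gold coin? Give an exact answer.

Apply Bayes' rule, conditioning on where the gold coin actually is.
If it is in box 1 (prior 1/3): box 3 is available, opened with probability 5/7; weight (1/3)·(5/7) = 5/21.
If it is in box 2 (prior 1/3): only box 3 is available, probability 1; weight (1/3)·1 = 1/3.
If it is in box 3 (prior 1/3): the host opened box 3, so this case is ruled out; weight (1/3)·0 = 0.
The weights sum to 4/7.
So P(the gold coin in box 2 | the host opened box 3) = (1/3) / (4/7) = 7/12.

7/12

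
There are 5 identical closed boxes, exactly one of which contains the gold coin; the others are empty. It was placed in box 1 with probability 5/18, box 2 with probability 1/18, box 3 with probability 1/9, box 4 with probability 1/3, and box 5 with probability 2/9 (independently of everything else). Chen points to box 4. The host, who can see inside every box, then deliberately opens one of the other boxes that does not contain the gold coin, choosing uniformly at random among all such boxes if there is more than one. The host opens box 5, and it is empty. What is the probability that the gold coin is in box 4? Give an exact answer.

Apply Bayes' rule, conditioning on where the gold coin actually is.
If it is in box 1 (prior 5/18): the host has 3 equally likely choices, so probability 1/3; weight (5/18)·(1/3) = 5/54.
If it is in box 2 (prior 1/18): the host has 3 equally likely choices, so probability 1/3; weight (1/18)·(1/3) = 1/54.
If it is in box 3 (prior 1/9): the host has 3 equally likely choices, so probability 1/3; weight (1/9)·(1/3) = 1/27.
If it is in box 4 (prior 1/3): the host has 4 equally likely choices, so probability 1/4; weight (1/3)·(1/4) = 1/12.
If it is in box 5 (prior 2/9): the host opened box 5, so this case is ruled out; weight (2/9)·0 = 0.
The weights sum to 25/108.
So P(the gold coin in box 4 | the host opened box 5) = (1/12) / (25/108) = 9/25.

9/25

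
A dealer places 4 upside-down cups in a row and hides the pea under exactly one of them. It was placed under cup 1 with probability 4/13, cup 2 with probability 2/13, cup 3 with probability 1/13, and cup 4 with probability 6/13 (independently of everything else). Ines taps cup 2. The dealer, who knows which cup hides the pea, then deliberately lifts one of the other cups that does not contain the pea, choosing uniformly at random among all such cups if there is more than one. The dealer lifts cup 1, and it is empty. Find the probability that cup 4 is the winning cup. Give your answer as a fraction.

18/25

Apply Bayes' rule, conditioning on where the pea actually is.
If it is under cup 1 (prior 4/13): the dealer opened cup 1, so this case is ruled out; weight (4/13)·0 = 0.
If it is under cup 2 (prior 2/13): the dealer has 3 equally likely choices, so probability 1/3; weight (2/13)·(1/3) = 2/39.
If it is under cup 3 (prior 1/13): the dealer has 2 equally likely choices, so probability 1/2; weight (1/13)·(1/2) = 1/26.
If it is under cup 4 (prior 6/13): the dealer has 2 equally likely choices, so probability 1/2; weight (6/13)·(1/2) = 3/13.
The weights sum to 25/78.
So P(the pea under cup 4 | the dealer opened cup 1) = (3/13) / (25/78) = 18/25.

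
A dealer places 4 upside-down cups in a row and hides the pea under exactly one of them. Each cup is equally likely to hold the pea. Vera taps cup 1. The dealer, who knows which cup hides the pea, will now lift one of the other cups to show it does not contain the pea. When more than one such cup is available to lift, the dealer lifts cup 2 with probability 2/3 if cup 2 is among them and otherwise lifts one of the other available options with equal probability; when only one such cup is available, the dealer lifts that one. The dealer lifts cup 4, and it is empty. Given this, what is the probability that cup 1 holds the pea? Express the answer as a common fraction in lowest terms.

Condition on the true location of the pea.
If it is under cup 1 (prior 1/4): cup 2 is available but not opened; cup 4 gets probability (1 − 2/3)/2 = 1/6; weight (1/4)·(1/6) = 1/24.
If it is under cup 2 (prior 1/4): cup 2 holds the prize so is unavailable; the dealer chooses uniformly among the 2 others, probability 1/2; weight (1/4)·(1/2) = 1/8.
If it is under cup 3 (prior 1/4): cup 2 is available but not opened, probability 1/3; weight (1/4)·(1/3) = 1/12.
If it is under cup 4 (prior 1/4): the dealer opened cup 4, so this case is ruled out; weight (1/4)·0 = 0.
The weights sum to 1/4.
So P(the pea under cup 1 | the dealer opened cup 4) = (1/24) / (1/4) = 1/6.

1/6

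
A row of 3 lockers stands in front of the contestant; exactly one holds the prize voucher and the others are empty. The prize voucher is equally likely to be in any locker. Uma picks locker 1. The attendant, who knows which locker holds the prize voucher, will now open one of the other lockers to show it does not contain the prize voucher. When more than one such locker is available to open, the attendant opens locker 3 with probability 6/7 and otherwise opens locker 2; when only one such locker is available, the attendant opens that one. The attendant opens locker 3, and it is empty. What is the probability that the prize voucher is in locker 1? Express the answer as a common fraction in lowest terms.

6/13

Apply Bayes' rule, conditioning on where the prize voucher actually is.
If it is in locker 1 (prior 1/3): locker 3 is available, opened with probability 6/7; weight (1/3)·(6/7) = 2/7.
If it is in locker 2 (prior 1/3): only locker 3 is available, probability 1; weight (1/3)·1 = 1/3.
If it is in locker 3 (prior 1/3): the attendant opened locker 3, so this case is ruled out; weight (1/3)·0 = 0.
The weights sum to 13/21.
So P(the prize voucher in locker 1 | the attendant opened locker 3) = (2/7) / (13/21) = 6/13.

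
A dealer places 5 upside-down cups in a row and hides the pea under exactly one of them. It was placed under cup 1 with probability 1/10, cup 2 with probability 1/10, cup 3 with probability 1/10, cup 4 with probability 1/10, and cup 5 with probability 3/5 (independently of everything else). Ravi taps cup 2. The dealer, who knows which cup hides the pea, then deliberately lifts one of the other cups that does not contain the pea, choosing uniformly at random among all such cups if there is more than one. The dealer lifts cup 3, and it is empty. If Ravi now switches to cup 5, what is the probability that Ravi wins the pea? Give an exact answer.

Condition on the true location of the pea.
If it is under either of cups 1 and 4 (prior 1/10 each): the dealer has 3 equally likely choices, so probability 1/3; weight (1/10)·(1/3) = 1/30 each.
If it is under cup 2 (prior 1/10): the dealer has 4 equally likely choices, so probability 1/4; weight (1/10)·(1/4) = 1/40.
If it is under cup 3 (prior 1/10): the dealer opened cup 3, so this case is ruled out; weight (1/10)·0 = 0.
If it is under cup 5 (prior 3/5): the dealer has 3 equally likely choices, so probability 1/3; weight (3/5)·(1/3) = 1/5.
The weights sum to 7/24.
So P(the pea under cup 5 | the dealer opened cup 3) = (1/5) / (7/24) = 24/35.

24/35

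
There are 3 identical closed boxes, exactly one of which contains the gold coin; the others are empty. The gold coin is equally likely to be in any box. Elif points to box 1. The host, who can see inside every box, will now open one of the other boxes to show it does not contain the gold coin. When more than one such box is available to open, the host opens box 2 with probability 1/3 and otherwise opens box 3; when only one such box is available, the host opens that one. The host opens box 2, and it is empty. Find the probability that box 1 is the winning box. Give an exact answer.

Condition on the true location of the gold coin.
If it is in box 1 (prior 1/3): box 2 is available, opened with probability 1/3; weight (1/3)·(1/3) = 1/9.
If it is in box 2 (prior 1/3): the host opened box 2, so this case is ruled out; weight (1/3)·0 = 0.
If it is in box 3 (prior 1/3): only box 2 is available, probability 1; weight (1/3)·1 = 1/3.
The weights sum to 4/9.
So P(the gold coin in box 1 | the host opened box 2) = (1/9) / (4/9) = 1/4.

1/4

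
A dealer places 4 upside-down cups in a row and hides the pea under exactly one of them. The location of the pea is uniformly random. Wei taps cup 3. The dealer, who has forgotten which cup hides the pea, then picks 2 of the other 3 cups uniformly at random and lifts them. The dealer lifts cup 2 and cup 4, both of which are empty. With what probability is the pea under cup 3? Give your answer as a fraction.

Because the dealer chose which cups to lift without knowing where the pea is, the choice is independent of the prize location. Learning that none of the 2 opened cups holds the pea simply rules out those 2 locations and leaves the remaining 2 cups still equally likely by symmetry.
So P(the pea under cup 3) = 1/2.

1/2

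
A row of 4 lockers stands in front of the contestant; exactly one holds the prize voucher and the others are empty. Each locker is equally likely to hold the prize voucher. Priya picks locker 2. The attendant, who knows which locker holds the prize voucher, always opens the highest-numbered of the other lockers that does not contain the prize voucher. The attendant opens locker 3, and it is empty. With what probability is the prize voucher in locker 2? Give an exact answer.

Apply Bayes' rule, conditioning on where the prize voucher actually is.
If it is in either of lockers 1 and 2 (prior 1/4 each): the attendant would have opened locker 4 instead, probability 0; weight (1/4)·0 = 0 each.
If it is in locker 3 (prior 1/4): the attendant opened locker 3, so this case is ruled out; weight (1/4)·0 = 0.
If it is in locker 4 (prior 1/4): locker 3 is the highest-numbered option available, probability 1; weight (1/4)·1 = 1/4.
The weights sum to 1/4.
So P(the prize voucher in locker 2 | the attendant opened locker 3) = 0 / (1/4) = 0.

0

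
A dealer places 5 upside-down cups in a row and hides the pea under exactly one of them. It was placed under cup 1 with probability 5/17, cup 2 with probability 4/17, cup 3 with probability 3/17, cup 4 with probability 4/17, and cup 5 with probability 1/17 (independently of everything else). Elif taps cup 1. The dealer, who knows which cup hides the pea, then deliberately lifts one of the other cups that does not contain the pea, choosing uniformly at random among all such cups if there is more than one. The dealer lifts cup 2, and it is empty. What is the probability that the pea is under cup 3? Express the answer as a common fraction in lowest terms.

12/47

Consider each possible location of the pea in turn.
If it is under cup 1 (prior 5/17): the dealer has 4 equally likely choices, so probability 1/4; weight (5/17)·(1/4) = 5/68.
If it is under cup 2 (prior 4/17): the dealer opened cup 2, so this case is ruled out; weight (4/17)·0 = 0.
If it is under cup 3 (prior 3/17): the dealer has 3 equally likely choices, so probability 1/3; weight (3/17)·(1/3) = 1/17.
If it is under cup 4 (prior 4/17): the dealer has 3 equally likely choices, so probability 1/3; weight (4/17)·(1/3) = 4/51.
If it is under cup 5 (prior 1/17): the dealer has 3 equally likely choices, so probability 1/3; weight (1/17)·(1/3) = 1/51.
The weights sum to 47/204.
So P(the pea under cup 3 | the dealer opened cup 2) = (1/17) / (47/204) = 12/47.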